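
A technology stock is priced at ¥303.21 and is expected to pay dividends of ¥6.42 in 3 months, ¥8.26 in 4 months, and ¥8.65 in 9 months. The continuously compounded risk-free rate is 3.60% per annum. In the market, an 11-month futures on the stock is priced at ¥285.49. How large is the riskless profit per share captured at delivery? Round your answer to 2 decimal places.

PV(dividends) I = 6.42·e^(−0.0360·3/12) + 8.26·e^(−0.0360·4/12) + 8.65·e^(−0.0360·9/12) = 22.9435
Fair futures F* = (S − I)·e^(rT) = (303.21 − 22.9435)·e^0.033000 = 280.2665 × 1.033551 = 289.6697
Market ¥285.49 < fair 289.6697: forward underpriced → reverse cash-and-carry (short the stock, invest proceeds at r, pay the dividends, go long the forward).
Profit at T = |F_mkt − F*| = |285.49 − 289.6697| = ¥4.18 per share

¥4.18 per share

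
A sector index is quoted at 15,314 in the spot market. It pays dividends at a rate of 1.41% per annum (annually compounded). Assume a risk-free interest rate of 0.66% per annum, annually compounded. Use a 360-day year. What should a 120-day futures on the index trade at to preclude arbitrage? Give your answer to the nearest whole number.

F = S · (1+r)^T / (1+q)^T
= 15314 × 1.002195 / 1.004678 = 15314 × 0.997529
F = 15,276

15,276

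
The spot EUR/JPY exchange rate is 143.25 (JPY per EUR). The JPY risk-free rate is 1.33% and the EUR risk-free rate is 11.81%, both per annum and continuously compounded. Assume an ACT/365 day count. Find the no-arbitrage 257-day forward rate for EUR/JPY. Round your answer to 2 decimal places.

133.06

F = S·e^((r_JPY − r_EUR)T) = 143.25 · e^((0.0133 − 0.1181) × 257/365)
= 143.25 · e^-0.073791 = 143.25 × 0.928866
F = 133.06 JPY per EUR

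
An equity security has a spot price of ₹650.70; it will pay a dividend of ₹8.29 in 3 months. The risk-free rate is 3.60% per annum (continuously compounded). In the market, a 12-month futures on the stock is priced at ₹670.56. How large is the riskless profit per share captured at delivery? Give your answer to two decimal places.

PV(dividends) I = 8.29·e^(−0.0360·3/12) = 8.2157
Fair futures F* = (S − I)·e^(rT) = (650.70 − 8.2157)·e^0.036000 = 642.4843 × 1.036656 = 666.0352
Market ₹670.56 > fair 666.0352: forward overpriced → cash-and-carry (borrow at r, buy the stock and collect the dividends, short the forward).
Profit at T = |F_mkt − F*| = |670.56 − 666.0352| = ₹4.52 per share

₹4.52 per share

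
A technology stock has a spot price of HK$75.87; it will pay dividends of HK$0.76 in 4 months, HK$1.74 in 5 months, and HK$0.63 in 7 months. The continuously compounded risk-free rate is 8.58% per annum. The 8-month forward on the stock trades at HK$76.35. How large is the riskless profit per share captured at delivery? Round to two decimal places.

PV(dividends) I = 0.76·e^(−0.0858·4/12) + 1.74·e^(−0.0858·5/12) + 0.63·e^(−0.0858·7/12) = 3.0167
Fair forward F* = (S − I)·e^(rT) = (75.87 − 3.0167)·e^0.057200 = 72.8533 × 1.058868 = 77.1420
Market HK$76.35 < fair 77.1420: forward underpriced → reverse cash-and-carry (short the stock, invest proceeds at r, pay the dividends, go long the forward).
Profit at T = |F_mkt − F*| = |76.35 − 77.1420| = HK$0.79 per share

HK$0.79 per share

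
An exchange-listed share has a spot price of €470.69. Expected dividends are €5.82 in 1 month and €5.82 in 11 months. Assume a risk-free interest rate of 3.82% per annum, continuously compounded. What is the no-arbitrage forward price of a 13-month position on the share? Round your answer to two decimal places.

PV(dividends) I = 5.82·e^(−0.0382·1/12) + 5.82·e^(−0.0382·11/12)
I = 5.8015 + 5.6197 = 11.4212
F = (S − I)·e^(rT) = (470.69 − 11.4212) · e^(0.0382·13/12)
= 459.2688 · e^0.041383 = 459.2688 × 1.042251 = €478.67

€478.67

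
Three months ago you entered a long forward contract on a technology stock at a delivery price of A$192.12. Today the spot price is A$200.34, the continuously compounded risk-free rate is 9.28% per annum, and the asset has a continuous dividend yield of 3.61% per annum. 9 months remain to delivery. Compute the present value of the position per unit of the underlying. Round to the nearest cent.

Current fair forward for the remaining 9 months: F = S·e^((r − q)·T), (r − q) = 0.0928 − 0.0361 = 0.0567
F = 200.34 · e^(0.0567 × 9/12) = 200.34 × 1.043442 = 209.0432
Value of long forward = (F − K)·e^(−rT) = (209.0432 − 192.12) · e^(−0.0928·9/12)
= 16.9232 × 0.932767 = 15.79

A$15.79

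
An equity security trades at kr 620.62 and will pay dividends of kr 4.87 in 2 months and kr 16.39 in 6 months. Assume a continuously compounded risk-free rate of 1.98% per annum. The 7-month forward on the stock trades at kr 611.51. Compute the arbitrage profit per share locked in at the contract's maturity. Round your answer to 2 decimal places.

PV(dividends) I = 4.87·e^(−0.0198·2/12) + 16.39·e^(−0.0198·6/12) = 21.0825
Fair forward F* = (S − I)·e^(rT) = (620.62 − 21.0825)·e^0.011550 = 599.5375 × 1.011617 = 606.5023
Market kr 611.51 > fair 606.5023: forward overpriced → cash-and-carry (borrow at r, buy the stock and collect the dividends, short the forward).
Profit at T = |F_mkt − F*| = |611.51 − 606.5023| = kr 5.01 per share

kr 5.01 per share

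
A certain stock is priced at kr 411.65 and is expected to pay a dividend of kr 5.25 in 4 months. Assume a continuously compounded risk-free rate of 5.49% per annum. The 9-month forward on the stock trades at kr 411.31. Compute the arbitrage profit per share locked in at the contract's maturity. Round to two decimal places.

kr 12.27 per share

PV(dividends) I = 5.25·e^(−0.0549·4/12) = 5.1548
Fair forward F* = (S − I)·e^(rT) = (411.65 − 5.1548)·e^0.041175 = 406.4952 × 1.042034 = 423.5818
Market kr 411.31 < fair 423.5818: forward underpriced → reverse cash-and-carry (short the stock, invest proceeds at r, pay the dividends, go long the forward).
Profit at T = |F_mkt − F*| = |411.31 − 423.5818| = kr 12.27 per share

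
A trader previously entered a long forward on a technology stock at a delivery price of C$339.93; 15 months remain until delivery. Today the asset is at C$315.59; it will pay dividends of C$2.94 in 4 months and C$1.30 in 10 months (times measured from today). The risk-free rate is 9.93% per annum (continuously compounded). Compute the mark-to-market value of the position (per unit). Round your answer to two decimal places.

PV(remaining dividends) I = 2.94·e^(−0.0993·4/12) + 1.30·e^(−0.0993·10/12) = 4.0410
Current forward F = (S − I)·e^(rT) = (315.59 − 4.0410)·e^(0.0993·15/12) = 311.5490 × 1.132157 = 352.7224
Value (long) = (F − K)·e^(−rT) = (352.7224 − 339.93) × 0.883269 = 11.2991
Value = C$11.30

C$11.30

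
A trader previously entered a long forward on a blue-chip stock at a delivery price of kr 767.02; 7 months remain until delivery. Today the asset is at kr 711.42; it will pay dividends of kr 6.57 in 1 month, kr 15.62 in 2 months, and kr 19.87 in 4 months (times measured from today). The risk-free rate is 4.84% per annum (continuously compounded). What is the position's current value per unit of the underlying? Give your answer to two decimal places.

-kr 75.84

PV(remaining dividends) I = 6.57·e^(−0.0484·1/12) + 15.62·e^(−0.0484·2/12) + 19.87·e^(−0.0484·4/12) = 41.5901
Current forward F = (S − I)·e^(rT) = (711.42 − 41.5901)·e^(0.0484·7/12) = 669.8299 × 1.028636 = 689.0111
Value (long) = (F − K)·e^(−rT) = (689.0111 − 767.02) × 0.972162 = -75.8373
Value = -kr 75.84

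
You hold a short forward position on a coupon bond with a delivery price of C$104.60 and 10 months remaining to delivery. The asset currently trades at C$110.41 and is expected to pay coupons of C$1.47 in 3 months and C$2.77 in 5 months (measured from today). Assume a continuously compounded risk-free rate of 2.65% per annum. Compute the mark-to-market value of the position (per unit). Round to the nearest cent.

-C$3.89

PV(remaining coupons) I = 1.47·e^(−0.0265·3/12) + 2.77·e^(−0.0265·5/12) = 4.1999
Current forward F = (S − I)·e^(rT) = (110.41 − 4.1999)·e^(0.0265·10/12) = 106.2101 × 1.022329 = 108.5817
Value (long) = (F − K)·e^(−rT) = (108.5817 − 104.60) × 0.978159 = 3.8947
Short position value = −(long value) = -C$3.89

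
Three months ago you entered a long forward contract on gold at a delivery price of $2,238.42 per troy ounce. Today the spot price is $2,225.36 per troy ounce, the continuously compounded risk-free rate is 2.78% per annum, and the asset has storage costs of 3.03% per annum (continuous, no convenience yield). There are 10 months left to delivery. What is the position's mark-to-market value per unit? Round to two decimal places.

$95.11 per troy ounce

Current fair forward for the remaining 10 months: F = S·e^((r + u)·T), (r + u) = 0.0278 + 0.0303 = 0.0581
F = 2225.36 · e^(0.0581 × 10/12) = 2225.36 × 1.04960790 = 2335.7554
Value of long forward = (F − K)·e^(−rT) = (2335.7554 − 2238.42) · e^(−0.0278·10/12)
= 97.3354 × 0.97709962 = 95.11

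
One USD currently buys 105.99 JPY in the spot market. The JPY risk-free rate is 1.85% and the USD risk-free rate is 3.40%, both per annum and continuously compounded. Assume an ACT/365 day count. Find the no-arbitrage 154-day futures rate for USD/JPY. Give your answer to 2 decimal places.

105.30

F = S·e^((r_JPY − r_USD)T) = 105.99 · e^((0.0185 − 0.0340) × 154/365)
= 105.99 · e^-0.006540 = 105.99 × 0.993481
F = 105.30 JPY per USD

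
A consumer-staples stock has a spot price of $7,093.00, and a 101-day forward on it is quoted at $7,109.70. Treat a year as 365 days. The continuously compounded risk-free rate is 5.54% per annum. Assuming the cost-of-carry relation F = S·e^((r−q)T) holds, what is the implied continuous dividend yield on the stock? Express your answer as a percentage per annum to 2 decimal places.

From F = S·e^((r−q)T): (r − q) = ln(F/S)/T
ln(7109.70/7093.00) = ln(1.002354) = 0.002351
(r − q) = 0.002351 / (101/365) = 0.008496
q = r − ln(F/S)/T = 0.0554 − 0.008496 = 0.046904
q = 4.69%

4.69%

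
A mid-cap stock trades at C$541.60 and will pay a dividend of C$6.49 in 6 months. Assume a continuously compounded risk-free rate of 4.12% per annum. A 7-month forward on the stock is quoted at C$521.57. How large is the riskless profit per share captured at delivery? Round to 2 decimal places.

C$26.69 per share

PV(dividends) I = 6.49·e^(−0.0412·6/12) = 6.3577
Fair forward F* = (S − I)·e^(rT) = (541.60 − 6.3577)·e^0.024033 = 535.2423 × 1.024324 = 548.2615
Market C$521.57 < fair 548.2615: forward underpriced → reverse cash-and-carry (short the stock, invest proceeds at r, pay the dividends, go long the forward).
Profit at T = |F_mkt − F*| = |521.57 − 548.2615| = C$26.69 per share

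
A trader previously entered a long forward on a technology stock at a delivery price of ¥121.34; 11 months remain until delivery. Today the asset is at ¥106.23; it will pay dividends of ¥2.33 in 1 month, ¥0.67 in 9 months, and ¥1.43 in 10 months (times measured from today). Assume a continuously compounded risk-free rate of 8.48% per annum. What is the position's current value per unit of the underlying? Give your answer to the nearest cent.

-¥10.31

PV(remaining dividends) I = 2.33·e^(−0.0848·1/12) + 0.67·e^(−0.0848·9/12) + 1.43·e^(−0.0848·10/12) = 4.2747
Current forward F = (S − I)·e^(rT) = (106.23 − 4.2747)·e^(0.0848·11/12) = 101.9553 × 1.080834 = 110.1968
Value (long) = (F − K)·e^(−rT) = (110.1968 − 121.34) × 0.925211 = -10.3098
Value = -¥10.31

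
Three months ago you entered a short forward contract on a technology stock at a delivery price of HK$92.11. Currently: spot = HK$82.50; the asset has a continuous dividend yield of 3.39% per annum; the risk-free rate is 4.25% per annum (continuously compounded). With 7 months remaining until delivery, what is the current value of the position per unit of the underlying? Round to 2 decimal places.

Current fair forward for the remaining 7 months: F = S·e^((r − q)·T), (r − q) = 0.0425 − 0.0339 = 0.0086
F = 82.50 · e^(0.0086 × 7/12) = 82.50 × 1.005029 = 82.9149
Value of long forward = (F − K)·e^(−rT) = (82.9149 − 92.11) · e^(−0.0425·7/12)
= -9.1951 × 0.975513 = -8.97
Short position value = −(long value) = HK$8.97

HK$8.97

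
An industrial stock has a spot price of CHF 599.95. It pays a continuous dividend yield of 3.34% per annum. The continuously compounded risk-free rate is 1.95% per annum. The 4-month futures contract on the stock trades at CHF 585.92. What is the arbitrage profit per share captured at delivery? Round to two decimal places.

Fair futures: F* = S·e^(carry·T), with carry = (r − q) = 0.0195 − 0.0334 = -0.0139
F* = 599.95 · e^(-0.0139 × 4/12) = 599.95 · e^-0.004633 = 599.95 × 0.995378 = CHF 597.1770
Market CHF 585.92 < fair CHF 597.1770: forward underpriced → reverse cash-and-carry (short spot, go long the forward).
At maturity, profit = |F_mkt − F*| = |585.92 − 597.1770| = CHF 11.26 per share

CHF 11.26 per share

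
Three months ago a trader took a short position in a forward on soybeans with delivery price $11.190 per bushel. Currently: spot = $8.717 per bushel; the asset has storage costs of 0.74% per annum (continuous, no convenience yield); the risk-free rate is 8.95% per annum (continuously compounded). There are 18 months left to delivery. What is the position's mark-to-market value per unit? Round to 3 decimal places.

$0.970 per bushel

Current fair forward for the remaining 18 months: F = S·e^((r + u)·T), (r + u) = 0.0895 + 0.0074 = 0.0969
F = 8.717 · e^(0.0969 × 18/12) = 8.717 × 1.156444 = 10.0807
Value of long forward = (F − K)·e^(−rT) = (10.0807 − 11.190) · e^(−0.0895·18/12)
= -1.1093 × 0.874371 = -0.970
Short position value = −(long value) = $0.970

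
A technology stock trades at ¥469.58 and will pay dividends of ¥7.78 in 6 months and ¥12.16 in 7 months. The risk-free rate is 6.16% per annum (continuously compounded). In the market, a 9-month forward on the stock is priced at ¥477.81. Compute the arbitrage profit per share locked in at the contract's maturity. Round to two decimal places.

¥6.21 per share

PV(dividends) I = 7.78·e^(−0.0616·6/12) + 12.16·e^(−0.0616·7/12) = 19.2748
Fair forward F* = (S − I)·e^(rT) = (469.58 − 19.2748)·e^0.046200 = 450.3052 × 1.047284 = 471.5974
Market ¥477.81 > fair 471.5974: forward overpriced → cash-and-carry (borrow at r, buy the stock and collect the dividends, short the forward).
Profit at T = |F_mkt − F*| = |477.81 − 471.5974| = ¥6.21 per share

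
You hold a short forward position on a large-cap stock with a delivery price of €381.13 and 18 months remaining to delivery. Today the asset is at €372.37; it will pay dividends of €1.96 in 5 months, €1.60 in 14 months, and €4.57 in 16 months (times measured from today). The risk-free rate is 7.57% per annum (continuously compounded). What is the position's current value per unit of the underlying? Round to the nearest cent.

PV(remaining dividends) I = 1.96·e^(−0.0757·5/12) + 1.60·e^(−0.0757·14/12) + 4.57·e^(−0.0757·16/12) = 7.4951
Current forward F = (S − I)·e^(rT) = (372.37 − 7.4951)·e^(0.0757·18/12) = 364.8749 × 1.120248 = 408.7504
Value (long) = (F − K)·e^(−rT) = (408.7504 − 381.13) × 0.892660 = 24.6556
Short position value = −(long value) = -€24.66

-€24.66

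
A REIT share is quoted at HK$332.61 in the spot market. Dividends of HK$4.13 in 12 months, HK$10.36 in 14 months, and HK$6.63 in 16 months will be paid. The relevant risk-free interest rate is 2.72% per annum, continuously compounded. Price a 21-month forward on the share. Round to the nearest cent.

HK$327.38

PV(dividends) I = 4.13·e^(−0.0272·12/12) + 10.36·e^(−0.0272·14/12) + 6.63·e^(−0.0272·16/12)
I = 4.0192 + 10.0364 + 6.3939 = 20.4495
F = (S − I)·e^(rT) = (332.61 − 20.4495) · e^(0.0272·21/12)
= 312.1605 · e^0.047600 = 312.1605 × 1.048751 = HK$327.38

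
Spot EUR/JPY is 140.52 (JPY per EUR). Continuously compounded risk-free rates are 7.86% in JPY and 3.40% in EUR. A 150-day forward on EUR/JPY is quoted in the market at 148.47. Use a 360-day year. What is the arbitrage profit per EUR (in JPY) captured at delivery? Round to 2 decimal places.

5.31 per EUR (in JPY)

Fair forward: F* = S·e^(carry·T), with carry = (r_JPY − r_EUR) = 0.0786 − 0.0340 = 0.0446
F* = 140.52 · e^(0.0446 × 150/360) = 140.52 · e^0.018583 = 140.52 × 1.018757 = 143.1557
Market 148.47 > fair 143.1557: forward overpriced → cash-and-carry (buy spot, short the forward).
At maturity, profit = |F_mkt − F*| = |148.47 − 143.1557| = 5.31 per EUR (in JPY)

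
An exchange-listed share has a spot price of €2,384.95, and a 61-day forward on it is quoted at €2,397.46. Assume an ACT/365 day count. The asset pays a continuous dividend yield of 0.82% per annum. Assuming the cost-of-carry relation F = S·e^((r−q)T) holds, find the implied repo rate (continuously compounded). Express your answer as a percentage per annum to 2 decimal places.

3.95%

From F = S·e^((r−q)T): (r − q) = ln(F/S)/T
ln(2397.46/2384.95) = ln(1.005245) = 0.005231
(r − q) = 0.005231 / (61/365) = 0.031300
r = ln(F/S)/T + q = 0.031300 + 0.0082 = 0.039500
r = 3.95%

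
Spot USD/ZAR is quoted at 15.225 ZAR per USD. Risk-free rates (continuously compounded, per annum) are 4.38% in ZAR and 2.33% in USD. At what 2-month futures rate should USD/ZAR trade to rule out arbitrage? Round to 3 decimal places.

F = S·e^((r_ZAR − r_USD)T) = 15.225 · e^((0.0438 − 0.0233) × 2/12)
= 15.225 · e^0.003417 = 15.225 × 1.003423
F = 15.277 ZAR per USD

15.277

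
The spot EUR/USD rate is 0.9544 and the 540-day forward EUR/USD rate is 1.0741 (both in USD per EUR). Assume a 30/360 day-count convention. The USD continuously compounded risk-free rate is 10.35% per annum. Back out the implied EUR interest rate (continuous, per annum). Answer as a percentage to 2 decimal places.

2.47%

F = S·e^((r_USD − r_EUR)T) ⇒ r_EUR = r_USD − ln(F/S)/T
ln(1.0741/0.9544) = 0.118156; /(540/360) = 0.078771
r_EUR = 0.1035 − 0.078771 = 0.024729
r_EUR = 2.47%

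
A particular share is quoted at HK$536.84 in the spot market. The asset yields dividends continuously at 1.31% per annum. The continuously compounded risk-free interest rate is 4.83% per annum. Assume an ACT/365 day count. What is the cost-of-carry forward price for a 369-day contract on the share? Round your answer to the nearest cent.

HK$556.29

F = S·e^((r − q)T) = 536.84 · e^((0.0483 − 0.0131) × 369/365)
= 536.84 · e^0.035586 = 536.84 × 1.036227
F = HK$556.29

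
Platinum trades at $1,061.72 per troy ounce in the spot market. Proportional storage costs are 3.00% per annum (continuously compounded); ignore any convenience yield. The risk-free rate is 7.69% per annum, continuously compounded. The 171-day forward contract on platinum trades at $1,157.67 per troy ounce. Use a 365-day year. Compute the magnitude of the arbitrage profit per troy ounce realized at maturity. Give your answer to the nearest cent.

Fair forward: F* = S·e^(carry·T), with carry = (r + u) = 0.0769 + 0.0300 = 0.1069
F* = 1061.72 · e^(0.1069 × 171/365) = 1061.72 · e^0.05008192 = 1061.72 × 1.05135722 = $1116.2470
Market $1157.67 > fair $1116.2470: forward overpriced → cash-and-carry (buy spot, short the forward).
At maturity, profit = |F_mkt − F*| = |1157.67 − 1116.2470| = $41.42 per troy ounce

$41.42 per troy ounce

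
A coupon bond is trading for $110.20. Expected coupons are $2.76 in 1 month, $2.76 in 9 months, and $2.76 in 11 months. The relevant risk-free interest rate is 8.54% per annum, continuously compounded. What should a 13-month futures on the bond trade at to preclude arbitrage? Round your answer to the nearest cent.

PV(coupons) I = 2.76·e^(−0.0854·1/12) + 2.76·e^(−0.0854·9/12) + 2.76·e^(−0.0854·11/12)
I = 2.7404 + 2.5888 + 2.5522 = 7.8814
F = (S − I)·e^(rT) = (110.20 − 7.8814) · e^(0.0854·13/12)
= 102.3186 · e^0.092517 = 102.3186 × 1.096932 = $112.24

$112.24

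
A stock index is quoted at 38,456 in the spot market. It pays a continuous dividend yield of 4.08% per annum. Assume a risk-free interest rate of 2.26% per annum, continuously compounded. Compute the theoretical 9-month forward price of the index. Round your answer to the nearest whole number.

37,935

F = S·e^((r − q)T) = 38456 · e^((0.0226 − 0.0408) × 9/12)
= 38456 · e^-0.013650 = 38456 × 0.986443
F = 37,935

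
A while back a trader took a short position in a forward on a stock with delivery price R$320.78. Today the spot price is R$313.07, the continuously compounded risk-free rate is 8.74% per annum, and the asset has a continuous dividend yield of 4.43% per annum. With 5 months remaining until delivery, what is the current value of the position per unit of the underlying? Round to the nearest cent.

R$1.96

Current fair forward for the remaining 5 months: F = S·e^((r − q)·T), (r − q) = 0.0874 − 0.0443 = 0.0431
F = 313.07 · e^(0.0431 × 5/12) = 313.07 × 1.018121 = 318.7431
Value of long forward = (F − K)·e^(−rT) = (318.7431 − 320.78) · e^(−0.0874·5/12)
= -2.0369 × 0.964238 = -1.96
Short position value = −(long value) = R$1.96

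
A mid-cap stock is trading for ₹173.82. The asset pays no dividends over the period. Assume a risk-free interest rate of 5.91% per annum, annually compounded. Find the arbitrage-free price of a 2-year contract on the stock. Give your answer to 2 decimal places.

F = S · (1+r)^T
= 173.82 × 1.121693
F = ₹194.97

₹194.97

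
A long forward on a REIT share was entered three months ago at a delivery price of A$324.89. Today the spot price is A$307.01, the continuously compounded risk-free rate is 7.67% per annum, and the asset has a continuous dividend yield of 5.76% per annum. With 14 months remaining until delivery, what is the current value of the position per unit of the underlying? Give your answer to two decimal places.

Current fair forward for the remaining 14 months: F = S·e^((r − q)·T), (r − q) = 0.0767 − 0.0576 = 0.0191
F = 307.01 · e^(0.0191 × 14/12) = 307.01 × 1.022533 = 313.9279
Value of long forward = (F − K)·e^(−rT) = (313.9279 − 324.89) · e^(−0.0767·14/12)
= -10.9621 × 0.914404 = -10.02

-A$10.02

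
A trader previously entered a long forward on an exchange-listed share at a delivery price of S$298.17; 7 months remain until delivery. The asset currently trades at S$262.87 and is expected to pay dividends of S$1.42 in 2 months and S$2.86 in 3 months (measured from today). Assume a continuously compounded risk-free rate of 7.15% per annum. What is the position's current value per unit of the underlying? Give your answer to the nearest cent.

PV(remaining dividends) I = 1.42·e^(−0.0715·2/12) + 2.86·e^(−0.0715·3/12) = 4.2125
Current forward F = (S − I)·e^(rT) = (262.87 − 4.2125)·e^(0.0715·7/12) = 258.6575 × 1.042590 = 269.6737
Value (long) = (F − K)·e^(−rT) = (269.6737 − 298.17) × 0.959149 = -27.3322
Value = -S$27.33

-S$27.33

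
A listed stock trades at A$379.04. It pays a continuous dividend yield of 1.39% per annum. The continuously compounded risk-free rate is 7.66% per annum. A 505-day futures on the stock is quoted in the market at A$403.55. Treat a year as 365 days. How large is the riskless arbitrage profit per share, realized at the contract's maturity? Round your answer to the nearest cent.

A$9.84 per share

Fair futures: F* = S·e^(carry·T), with carry = (r − q) = 0.0766 − 0.0139 = 0.0627
F* = 379.04 · e^(0.0627 × 505/365) = 379.04 · e^0.086749 = 379.04 × 1.090623 = A$413.3897
Market A$403.55 < fair A$413.3897: forward underpriced → reverse cash-and-carry (short spot, go long the forward).
At maturity, profit = |F_mkt − F*| = |403.55 − 413.3897| = A$9.84 per share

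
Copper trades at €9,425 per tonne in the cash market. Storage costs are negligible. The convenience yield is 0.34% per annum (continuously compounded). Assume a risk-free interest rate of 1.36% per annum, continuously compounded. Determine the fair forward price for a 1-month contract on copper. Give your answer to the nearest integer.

€9,433 per tonne

Net carry = r + u − y = 0.0136 + 0.0000 − 0.0034 = 0.0102
F = S·e^((r+u−y)T) = 9425 · e^(0.0102 × 1/12) = 9425 · e^0.000850
= 9425 × 1.000850 = €9,433 per tonne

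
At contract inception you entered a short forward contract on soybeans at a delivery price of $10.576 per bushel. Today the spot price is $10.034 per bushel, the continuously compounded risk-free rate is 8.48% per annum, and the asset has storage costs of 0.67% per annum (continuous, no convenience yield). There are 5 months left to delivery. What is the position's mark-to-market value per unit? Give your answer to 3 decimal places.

Current fair forward for the remaining 5 months: F = S·e^((r + u)·T), (r + u) = 0.0848 + 0.0067 = 0.0915
F = 10.034 · e^(0.0915 × 5/12) = 10.034 × 1.038861 = 10.4239
Value of long forward = (F − K)·e^(−rT) = (10.4239 − 10.576) · e^(−0.0848·5/12)
= -0.1521 × 0.965284 = -0.147
Short position value = −(long value) = $0.147

$0.147 per bushel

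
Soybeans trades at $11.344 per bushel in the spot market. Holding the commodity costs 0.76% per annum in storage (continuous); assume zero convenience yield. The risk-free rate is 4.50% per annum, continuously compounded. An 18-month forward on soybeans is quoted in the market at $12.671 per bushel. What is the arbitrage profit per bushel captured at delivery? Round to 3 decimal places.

$0.396 per bushel

Fair forward: F* = S·e^(carry·T), with carry = (r + u) = 0.0450 + 0.0076 = 0.0526
F* = 11.344 · e^(0.0526 × 18/12) = 11.344 · e^0.078900 = 11.344 × 1.082096 = $12.2753
Market $12.671 > fair $12.2753: forward overpriced → cash-and-carry (buy spot, short the forward).
At maturity, profit = |F_mkt − F*| = |12.671 − 12.2753| = $0.396 per bushel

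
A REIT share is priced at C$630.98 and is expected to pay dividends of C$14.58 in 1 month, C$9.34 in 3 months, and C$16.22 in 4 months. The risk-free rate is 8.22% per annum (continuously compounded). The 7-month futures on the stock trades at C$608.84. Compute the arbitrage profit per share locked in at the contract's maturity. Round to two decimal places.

C$11.78 per share

PV(dividends) I = 14.58·e^(−0.0822·1/12) + 9.34·e^(−0.0822·3/12) + 16.22·e^(−0.0822·4/12) = 39.4121
Fair futures F* = (S − I)·e^(rT) = (630.98 − 39.4121)·e^0.047950 = 591.5679 × 1.049118 = 620.6245
Market C$608.84 < fair 620.6245: forward underpriced → reverse cash-and-carry (short the stock, invest proceeds at r, pay the dividends, go long the forward).
Profit at T = |F_mkt − F*| = |608.84 − 620.6245| = C$11.78 per share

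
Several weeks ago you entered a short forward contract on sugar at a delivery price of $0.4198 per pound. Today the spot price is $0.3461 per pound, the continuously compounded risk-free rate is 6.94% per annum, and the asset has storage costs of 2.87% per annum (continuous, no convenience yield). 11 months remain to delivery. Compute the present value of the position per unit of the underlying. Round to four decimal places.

$0.0386 per pound

Current fair forward for the remaining 11 months: F = S·e^((r + u)·T), (r + u) = 0.0694 + 0.0287 = 0.0981
F = 0.3461 · e^(0.0981 × 11/12) = 0.3461 × 1.094092 = 0.3787
Value of long forward = (F − K)·e^(−rT) = (0.3787 − 0.4198) · e^(−0.0694·11/12)
= -0.0411 × 0.938365 = -0.0386
Short position value = −(long value) = $0.0386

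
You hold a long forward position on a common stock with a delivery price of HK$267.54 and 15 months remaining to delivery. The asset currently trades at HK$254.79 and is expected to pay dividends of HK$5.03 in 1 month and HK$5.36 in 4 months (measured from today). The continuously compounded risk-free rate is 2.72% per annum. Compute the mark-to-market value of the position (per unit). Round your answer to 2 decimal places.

-HK$14.14

PV(remaining dividends) I = 5.03·e^(−0.0272·1/12) + 5.36·e^(−0.0272·4/12) = 10.3302
Current forward F = (S − I)·e^(rT) = (254.79 − 10.3302)·e^(0.0272·15/12) = 244.4598 × 1.034585 = 252.9144
Value (long) = (F − K)·e^(−rT) = (252.9144 − 267.54) × 0.966572 = -14.1367
Value = -HK$14.14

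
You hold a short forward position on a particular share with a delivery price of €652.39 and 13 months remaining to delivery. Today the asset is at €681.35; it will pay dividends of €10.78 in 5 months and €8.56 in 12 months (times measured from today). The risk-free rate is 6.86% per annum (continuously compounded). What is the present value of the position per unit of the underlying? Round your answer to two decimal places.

PV(remaining dividends) I = 10.78·e^(−0.0686·5/12) + 8.56·e^(−0.0686·12/12) = 18.4687
Current forward F = (S − I)·e^(rT) = (681.35 − 18.4687)·e^(0.0686·13/12) = 662.8813 × 1.077148 = 714.0213
Value (long) = (F − K)·e^(−rT) = (714.0213 − 652.39) × 0.928378 = 57.2171
Short position value = −(long value) = -€57.22

-€57.22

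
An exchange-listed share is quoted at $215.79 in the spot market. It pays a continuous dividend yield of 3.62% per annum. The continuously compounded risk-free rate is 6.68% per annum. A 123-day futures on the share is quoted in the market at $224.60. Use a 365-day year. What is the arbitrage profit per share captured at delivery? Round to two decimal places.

Fair futures: F* = S·e^(carry·T), with carry = (r − q) = 0.0668 − 0.0362 = 0.0306
F* = 215.79 · e^(0.0306 × 123/365) = 215.79 · e^0.010312 = 215.79 × 1.010365 = $218.0267
Market $224.60 > fair $218.0267: forward overpriced → cash-and-carry (buy spot, short the forward).
At maturity, profit = |F_mkt − F*| = |224.60 − 218.0267| = $6.57 per share

$6.57 per share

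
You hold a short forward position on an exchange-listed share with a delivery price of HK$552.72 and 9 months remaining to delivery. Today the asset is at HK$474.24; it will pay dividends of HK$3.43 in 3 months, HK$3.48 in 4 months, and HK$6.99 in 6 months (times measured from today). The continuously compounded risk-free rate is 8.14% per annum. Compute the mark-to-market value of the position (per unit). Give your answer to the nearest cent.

PV(remaining dividends) I = 3.43·e^(−0.0814·3/12) + 3.48·e^(−0.0814·4/12) + 6.99·e^(−0.0814·6/12) = 13.4590
Current forward F = (S − I)·e^(rT) = (474.24 − 13.4590)·e^(0.0814·9/12) = 460.7810 × 1.062952 = 489.7881
Value (long) = (F − K)·e^(−rT) = (489.7881 − 552.72) × 0.940776 = -59.2048
Short position value = −(long value) = HK$59.20

HK$59.20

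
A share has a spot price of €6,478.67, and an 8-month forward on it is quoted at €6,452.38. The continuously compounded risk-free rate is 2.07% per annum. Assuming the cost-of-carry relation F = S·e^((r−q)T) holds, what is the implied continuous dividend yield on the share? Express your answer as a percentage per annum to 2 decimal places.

2.68%

From F = S·e^((r−q)T): (r − q) = ln(F/S)/T
ln(6452.38/6478.67) = ln(0.995942) = -0.004066
(r − q) = -0.004066 / (8/12) = -0.006099
q = r − ln(F/S)/T = 0.0207 + 0.006099 = 0.026799
q = 2.68%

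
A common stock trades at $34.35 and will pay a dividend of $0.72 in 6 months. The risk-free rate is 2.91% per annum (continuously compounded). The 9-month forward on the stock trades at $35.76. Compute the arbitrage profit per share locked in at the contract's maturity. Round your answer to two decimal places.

$1.38 per share

PV(dividends) I = 0.72·e^(−0.0291·6/12) = 0.7096
Fair forward F* = (S − I)·e^(rT) = (34.35 − 0.7096)·e^0.021825 = 33.6404 × 1.022065 = 34.3827
Market $35.76 > fair 34.3827: forward overpriced → cash-and-carry (borrow at r, buy the stock and collect the dividends, short the forward).
Profit at T = |F_mkt − F*| = |35.76 − 34.3827| = $1.38 per share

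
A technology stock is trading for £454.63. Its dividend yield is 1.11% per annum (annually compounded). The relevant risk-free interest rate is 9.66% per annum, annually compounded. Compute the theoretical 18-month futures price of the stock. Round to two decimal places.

F = S · (1+r)^T / (1+q)^T
= 454.63 × 1.148345 / 1.016696 = 454.63 × 1.129487
F = £513.50

£513.50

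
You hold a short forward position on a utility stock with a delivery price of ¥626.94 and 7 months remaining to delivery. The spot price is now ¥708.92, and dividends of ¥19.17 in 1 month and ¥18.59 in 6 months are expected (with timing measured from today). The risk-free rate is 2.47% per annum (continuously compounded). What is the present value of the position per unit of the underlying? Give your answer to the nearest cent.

PV(remaining dividends) I = 19.17·e^(−0.0247·1/12) + 18.59·e^(−0.0247·6/12) = 37.4924
Current forward F = (S − I)·e^(rT) = (708.92 − 37.4924)·e^(0.0247·7/12) = 671.4276 × 1.014513 = 681.1720
Value (long) = (F − K)·e^(−rT) = (681.1720 − 626.94) × 0.985695 = 53.4562
Short position value = −(long value) = -¥53.46

-¥53.46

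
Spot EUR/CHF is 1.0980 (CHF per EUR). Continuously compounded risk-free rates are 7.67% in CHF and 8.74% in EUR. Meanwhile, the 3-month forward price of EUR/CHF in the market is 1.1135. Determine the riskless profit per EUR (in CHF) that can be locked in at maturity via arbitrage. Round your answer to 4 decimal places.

Fair forward: F* = S·e^(carry·T), with carry = (r_CHF − r_EUR) = 0.0767 − 0.0874 = -0.0107
F* = 1.0980 · e^(-0.0107 × 3/12) = 1.0980 · e^-0.002675 = 1.0980 × 0.997329 = 1.0951
Market 1.1135 > fair 1.0951: forward overpriced → cash-and-carry (buy spot, short the forward).
At maturity, profit = |F_mkt − F*| = |1.1135 − 1.0951| = 0.0184 per EUR (in CHF)

0.0184 per EUR (in CHF)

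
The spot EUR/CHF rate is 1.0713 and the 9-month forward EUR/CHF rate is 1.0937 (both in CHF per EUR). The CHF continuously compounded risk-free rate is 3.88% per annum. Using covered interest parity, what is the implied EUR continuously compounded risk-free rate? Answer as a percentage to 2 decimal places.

1.12%

F = S·e^((r_CHF − r_EUR)T) ⇒ r_EUR = r_CHF − ln(F/S)/T
ln(1.0937/1.0713) = 0.020694; /(9/12) = 0.027592
r_EUR = 0.0388 − 0.027592 = 0.011208
r_EUR = 1.12%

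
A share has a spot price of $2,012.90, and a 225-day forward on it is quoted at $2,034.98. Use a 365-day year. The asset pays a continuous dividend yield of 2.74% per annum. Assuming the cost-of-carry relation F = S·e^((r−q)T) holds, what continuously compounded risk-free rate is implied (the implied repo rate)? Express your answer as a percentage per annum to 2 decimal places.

From F = S·e^((r−q)T): (r − q) = ln(F/S)/T
ln(2034.98/2012.90) = ln(1.010969) = 0.010909
(r − q) = 0.010909 / (225/365) = 0.017697
r = ln(F/S)/T + q = 0.017697 + 0.0274 = 0.045097
r = 4.51%

4.51%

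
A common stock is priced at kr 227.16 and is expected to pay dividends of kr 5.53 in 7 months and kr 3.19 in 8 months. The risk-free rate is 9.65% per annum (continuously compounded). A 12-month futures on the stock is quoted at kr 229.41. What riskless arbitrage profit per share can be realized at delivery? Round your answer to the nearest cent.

kr 11.71 per share

PV(dividends) I = 5.53·e^(−0.0965·7/12) + 3.19·e^(−0.0965·8/12) = 8.2185
Fair futures F* = (S − I)·e^(rT) = (227.16 − 8.2185)·e^0.096500 = 218.9415 × 1.101310 = 241.1225
Market kr 229.41 < fair 241.1225: forward underpriced → reverse cash-and-carry (short the stock, invest proceeds at r, pay the dividends, go long the forward).
Profit at T = |F_mkt − F*| = |229.41 − 241.1225| = kr 11.71 per share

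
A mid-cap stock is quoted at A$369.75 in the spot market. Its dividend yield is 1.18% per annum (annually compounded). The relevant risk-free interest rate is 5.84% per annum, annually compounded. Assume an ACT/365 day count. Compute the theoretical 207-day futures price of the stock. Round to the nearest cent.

A$379.31

F = S · (1+r)^T / (1+q)^T
= 369.75 × 1.032713 / 1.006675 = 369.75 × 1.025865
F = A$379.31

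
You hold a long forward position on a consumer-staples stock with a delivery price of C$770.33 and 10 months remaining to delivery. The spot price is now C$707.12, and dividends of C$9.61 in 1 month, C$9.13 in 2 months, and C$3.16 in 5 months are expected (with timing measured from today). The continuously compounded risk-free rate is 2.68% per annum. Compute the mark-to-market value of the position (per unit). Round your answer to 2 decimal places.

-C$68.00

PV(remaining dividends) I = 9.61·e^(−0.0268·1/12) + 9.13·e^(−0.0268·2/12) + 3.16·e^(−0.0268·5/12) = 21.8028
Current forward F = (S − I)·e^(rT) = (707.12 − 21.8028)·e^(0.0268·10/12) = 685.3172 × 1.022585 = 700.7951
Value (long) = (F − K)·e^(−rT) = (700.7951 − 770.33) × 0.977914 = -67.9992
Value = -C$68.00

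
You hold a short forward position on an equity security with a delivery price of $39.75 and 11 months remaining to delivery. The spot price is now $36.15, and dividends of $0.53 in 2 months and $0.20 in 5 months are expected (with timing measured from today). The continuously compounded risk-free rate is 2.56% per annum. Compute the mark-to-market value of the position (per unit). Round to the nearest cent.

$3.40

PV(remaining dividends) I = 0.53·e^(−0.0256·2/12) + 0.20·e^(−0.0256·5/12) = 0.7256
Current forward F = (S − I)·e^(rT) = (36.15 − 0.7256)·e^(0.0256·11/12) = 35.4244 × 1.023744 = 36.2655
Value (long) = (F − K)·e^(−rT) = (36.2655 − 39.75) × 0.976807 = -3.4037
Short position value = −(long value) = $3.40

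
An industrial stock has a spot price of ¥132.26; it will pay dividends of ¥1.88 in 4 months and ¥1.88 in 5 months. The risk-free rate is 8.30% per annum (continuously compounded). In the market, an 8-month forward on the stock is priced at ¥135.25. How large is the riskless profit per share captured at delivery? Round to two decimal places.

¥0.68 per share

PV(dividends) I = 1.88·e^(−0.0830·4/12) + 1.88·e^(−0.0830·5/12) = 3.6448
Fair forward F* = (S − I)·e^(rT) = (132.26 − 3.6448)·e^0.055333 = 128.6152 × 1.056893 = 135.9325
Market ¥135.25 < fair 135.9325: forward underpriced → reverse cash-and-carry (short the stock, invest proceeds at r, pay the dividends, go long the forward).
Profit at T = |F_mkt − F*| = |135.25 − 135.9325| = ¥0.68 per share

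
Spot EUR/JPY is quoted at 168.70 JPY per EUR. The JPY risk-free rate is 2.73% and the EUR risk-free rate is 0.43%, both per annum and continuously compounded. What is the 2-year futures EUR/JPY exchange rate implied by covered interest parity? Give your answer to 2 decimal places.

176.64

F = S·e^((r_JPY − r_EUR)T) = 168.70 · e^((0.0273 − 0.0043) × 2)
= 168.70 · e^0.046000 = 168.70 × 1.047074
F = 176.64 JPY per EUR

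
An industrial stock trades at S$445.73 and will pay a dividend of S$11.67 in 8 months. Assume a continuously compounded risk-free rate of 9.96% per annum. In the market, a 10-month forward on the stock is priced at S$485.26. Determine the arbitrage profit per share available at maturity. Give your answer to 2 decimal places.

PV(dividends) I = 11.67·e^(−0.0996·8/12) = 10.9203
Fair forward F* = (S − I)·e^(rT) = (445.73 − 10.9203)·e^0.083000 = 434.8097 × 1.086542 = 472.4390
Market S$485.26 > fair 472.4390: forward overpriced → cash-and-carry (borrow at r, buy the stock and collect the dividends, short the forward).
Profit at T = |F_mkt − F*| = |485.26 − 472.4390| = S$12.82 per share

S$12.82 per share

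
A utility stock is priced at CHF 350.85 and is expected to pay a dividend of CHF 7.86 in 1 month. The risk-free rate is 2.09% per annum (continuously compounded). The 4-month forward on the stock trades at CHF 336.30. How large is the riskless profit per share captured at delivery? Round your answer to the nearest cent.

CHF 9.10 per share

PV(dividends) I = 7.86·e^(−0.0209·1/12) = 7.8463
Fair forward F* = (S − I)·e^(rT) = (350.85 − 7.8463)·e^0.006967 = 343.0037 × 1.006991 = 345.4016
Market CHF 336.30 < fair 345.4016: forward underpriced → reverse cash-and-carry (short the stock, invest proceeds at r, pay the dividends, go long the forward).
Profit at T = |F_mkt − F*| = |336.30 − 345.4016| = CHF 9.10 per share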